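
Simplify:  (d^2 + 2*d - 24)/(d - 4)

Factor: d^2 + 2*d - 24 = (d - 4)*(d + 6)
Cancel the common factor (d - 4).

d + 6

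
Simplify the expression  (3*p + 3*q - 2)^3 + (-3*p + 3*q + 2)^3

Binomially expand both and collect terms in (3*q), (3*p - 2).

18*q*(9*p^2 - 12*p + 3*q^2 + 4)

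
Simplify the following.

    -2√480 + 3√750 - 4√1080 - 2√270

2√480 = 8*√30; 3√750 = 15*√30; 4√1080 = 24*√30; 2√270 = 6*√30
Combine: (-8 + 15 - 24 - 6)·√30 = -23*√30

-23*√30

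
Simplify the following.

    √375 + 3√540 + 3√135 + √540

√375 = 5*√15; 3√540 = 18*√15; 3√135 = 9*√15; √540 = 6*√15
Combine: (5 + 18 + 9 + 6)·√15 = 38*√15

38*√15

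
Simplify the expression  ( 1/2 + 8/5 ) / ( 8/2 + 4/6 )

Numerator: 1/2 + 8/5 = 21/10
Denominator: 8/2 + 4/6 = 14/3
Divide: (21/10) · (3/14) = 9/20

9/20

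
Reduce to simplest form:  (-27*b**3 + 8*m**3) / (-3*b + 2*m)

(2*m)**3 - (3*b)**3 = (-3*b + 2*m)(9*b**2 + 6*b*m + 4*m**2).

9*b**2 + 6*b*m + 4*m**2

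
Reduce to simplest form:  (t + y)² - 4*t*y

After expansion: t² - 2*t*y + y² — a perfect-square trinomial.

(t - y)²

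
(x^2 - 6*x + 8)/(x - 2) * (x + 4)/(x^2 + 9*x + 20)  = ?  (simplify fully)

(x - 4)/(x + 5)

Factor: x^2 - 6*x + 8 = (x - 4)*(x - 2);  x^2 + 9*x + 20 = (x + 4)*(x + 5)
Cancel the common factors (x + 4), (x - 2).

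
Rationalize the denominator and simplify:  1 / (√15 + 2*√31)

(-√15 + 2*√31)/109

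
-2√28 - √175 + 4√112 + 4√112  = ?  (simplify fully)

2√28 = 4*√7; √175 = 5*√7; 4√112 = 16*√7; 4√112 = 16*√7
Combine: (-4 - 5 + 16 + 16)·√7 = 23*√7

23*√7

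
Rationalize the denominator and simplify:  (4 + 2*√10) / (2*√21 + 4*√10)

Multiply numerator and denominator by -2*√21 + 4*√10.
Denominator becomes 76; numerator becomes -4*√210 - 8*√21 + 16*√10 + 80.

(-√210 - 2*√21 + 4*√10 + 20)/19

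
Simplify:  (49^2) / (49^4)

7^(-4)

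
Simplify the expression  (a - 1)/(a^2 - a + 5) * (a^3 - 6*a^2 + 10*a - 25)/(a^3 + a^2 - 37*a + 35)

1/(a + 7)

Factor: a^3 - 6*a^2 + 10*a - 25 = (a^2 - a + 5)*(a - 5);  a^3 + a^2 - 37*a + 35 = (a - 5)*(a + 7)*(a - 1)
Cancel the common factors (a^2 - a + 5), (a - 5), (a - 1).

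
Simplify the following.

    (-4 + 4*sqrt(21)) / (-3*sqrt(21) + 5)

Multiply numerator and denominator by 5 + 3*sqrt(21).
Denominator becomes -164; numerator becomes 8*sqrt(21) + 232.

(-58 - 2*sqrt(21))/41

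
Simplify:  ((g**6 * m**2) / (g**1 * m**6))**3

Inside the bracket: g**5 * (m**-4)
Raise to the power 3: g**15 * (m**-12)

g**15/m**12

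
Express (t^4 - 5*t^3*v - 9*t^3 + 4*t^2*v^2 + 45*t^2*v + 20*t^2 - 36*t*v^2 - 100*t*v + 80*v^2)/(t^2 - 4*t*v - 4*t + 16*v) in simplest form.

Factor: t^4 - 5*t^3*v - 9*t^3 + 4*t^2*v^2 + 45*t^2*v + 20*t^2 - 36*t*v^2 - 100*t*v + 80*v^2 = (t - v)*(t - 5)*(t - 4*v)*(t - 4);  t^2 - 4*t*v - 4*t + 16*v = (t - 4)*(t - 4*v)
Cancel the common factors (t - 4), (t - 4*v).

t^2 - t*v - 5*t + 5*v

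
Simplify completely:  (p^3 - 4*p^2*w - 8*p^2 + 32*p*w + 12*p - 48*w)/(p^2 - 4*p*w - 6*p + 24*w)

p - 2

Factor: p^3 - 4*p^2*w - 8*p^2 + 32*p*w + 12*p - 48*w = (p - 6)*(p - 4*w)*(p - 2);  p^2 - 4*p*w - 6*p + 24*w = (p - 4*w)*(p - 6)
Cancel the common factors (p - 6), (p - 4*w).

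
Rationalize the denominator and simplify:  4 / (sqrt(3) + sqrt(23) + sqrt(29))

Group as (sqrt(3) + sqrt(23)) + sqrt(29); multiply by (sqrt(3) + sqrt(23)) - sqrt(29), then rationalise the remaining surd.

(-8*sqrt(2001) - 12*sqrt(29) + 36*sqrt(23) + 196*sqrt(3))/267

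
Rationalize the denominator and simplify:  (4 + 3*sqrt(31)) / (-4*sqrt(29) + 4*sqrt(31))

(4*sqrt(29) + 4*sqrt(31) + 3*sqrt(899) + 93)/8

Multiply numerator and denominator by 4*sqrt(29) + 4*sqrt(31).
Denominator becomes 32; numerator becomes 16*sqrt(29) + 16*sqrt(31) + 12*sqrt(899) + 372.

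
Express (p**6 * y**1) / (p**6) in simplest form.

y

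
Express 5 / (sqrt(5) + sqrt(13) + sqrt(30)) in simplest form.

(-25*sqrt(78) - 30*sqrt(30) + 55*sqrt(13) + 95*sqrt(5))/58

Group as (sqrt(13) + sqrt(30)) + sqrt(5); multiply by (sqrt(13) + sqrt(30)) - sqrt(5), then rationalise the remaining surd.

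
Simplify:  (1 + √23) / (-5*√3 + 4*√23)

Multiply numerator and denominator by 5*√3 + 4*√23.
Denominator becomes 293; numerator becomes 5*√3 + 4*√23 + 5*√69 + 92.

(5*√3 + 4*√23 + 5*√69 + 92)/293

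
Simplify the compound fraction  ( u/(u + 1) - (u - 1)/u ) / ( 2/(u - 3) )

(u - 3)/(2*u² + 2*u)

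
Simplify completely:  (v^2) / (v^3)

Quotient: (v^-1)

1/v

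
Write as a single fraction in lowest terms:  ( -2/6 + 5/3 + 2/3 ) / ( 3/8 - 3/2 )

Numerator: -2/6 + 5/3 + 2/3 = 2
Denominator: 3/8 - 3/2 = -9/8
Divide: (2) · (-8/9) = -16/9

-16/9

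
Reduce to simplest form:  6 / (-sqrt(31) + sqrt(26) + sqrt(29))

Group as (sqrt(26) + sqrt(29)) - sqrt(31); multiply by (sqrt(26) + sqrt(29)) + sqrt(31), then rationalise the remaining surd.

(-36*sqrt(31) + 42*sqrt(29) + 51*sqrt(26) + 3*sqrt(23374))/610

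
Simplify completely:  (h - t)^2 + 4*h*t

(h + t)^2

After expansion: h^2 + 2*h*t + t^2 — a perfect-square trinomial.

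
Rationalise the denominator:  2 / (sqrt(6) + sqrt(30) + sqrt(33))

Group as (sqrt(6) + sqrt(33)) + sqrt(30); multiply by (sqrt(6) + sqrt(33)) - sqrt(30), then rationalise the remaining surd.

(-8*sqrt(165) + 2*sqrt(33) + 6*sqrt(30) + 38*sqrt(6))/237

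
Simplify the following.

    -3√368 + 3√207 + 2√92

√23

3√368 = 12*√23; 3√207 = 9*√23; 2√92 = 4*√23
Combine: (-12 + 9 + 4)·√23 = √23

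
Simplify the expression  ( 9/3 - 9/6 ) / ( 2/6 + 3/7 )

63/32

Numerator: 9/3 - 9/6 = 3/2
Denominator: 2/6 + 3/7 = 16/21
Divide: (3/2) · (21/16) = 63/32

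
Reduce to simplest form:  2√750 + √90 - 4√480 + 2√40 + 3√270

3*√30 + 7*√10

2√750 = 10*√30; √90 = 3*√10; 4√480 = 16*√30; 2√40 = 4*√10; 3√270 = 9*√30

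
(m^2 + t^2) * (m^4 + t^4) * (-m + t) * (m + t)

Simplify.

Telescope via difference of squares: (t+m)(t-m) = -m^2 + t^2, then repeat with the next factor.

-m^8 + t^8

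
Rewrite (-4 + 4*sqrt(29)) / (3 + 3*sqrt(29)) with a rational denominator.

Multiply numerator and denominator by -3*sqrt(29) + 3.
Denominator becomes -252; numerator becomes -360 + 24*sqrt(29).

(-2*sqrt(29) + 30)/21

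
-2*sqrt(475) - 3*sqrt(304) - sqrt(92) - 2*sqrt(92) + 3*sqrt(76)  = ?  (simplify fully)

-16*sqrt(19) - 6*sqrt(23)

2*sqrt(475) = 10*sqrt(19); 3*sqrt(304) = 12*sqrt(19); sqrt(92) = 2*sqrt(23); 2*sqrt(92) = 4*sqrt(23); 3*sqrt(76) = 6*sqrt(19)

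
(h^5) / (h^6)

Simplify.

Quotient: (h^-1)

1/h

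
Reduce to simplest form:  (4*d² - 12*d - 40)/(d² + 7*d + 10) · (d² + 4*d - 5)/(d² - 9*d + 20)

Factor: 4*d² - 12*d - 40 = 4·(d + 2)·(d - 5);  d² + 7*d + 10 = (d + 2)·(d + 5);  d² + 4*d - 5 = (d - 1)·(d + 5);  d² - 9*d + 20 = (d - 5)·(d - 4)
Cancel the common factors (d - 5), (d + 2), (d + 5).

(4*d - 4)/(d - 4)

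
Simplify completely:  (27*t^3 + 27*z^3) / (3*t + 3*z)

9*t^2 - 9*t*z + 9*z^2

Factor as (a+b)(a^2-ab+b^2) with a=(3*z), b=(3*t).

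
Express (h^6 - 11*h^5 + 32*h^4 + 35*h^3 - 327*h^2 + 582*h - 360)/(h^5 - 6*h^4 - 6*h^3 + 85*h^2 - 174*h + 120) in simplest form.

(h^2 - h - 12)/(h + 4)

Factor: h^6 - 11*h^5 + 32*h^4 + 35*h^3 - 327*h^2 + 582*h - 360 = (h - 2)*(h - 4)*(h + 3)*(h^2 - 3*h + 3)*(h - 5);  h^5 - 6*h^4 - 6*h^3 + 85*h^2 - 174*h + 120 = (h - 2)*(h^2 - 3*h + 3)*(h - 5)*(h + 4)
Cancel the common factors (h^2 - 3*h + 3), (h - 2), (h - 5).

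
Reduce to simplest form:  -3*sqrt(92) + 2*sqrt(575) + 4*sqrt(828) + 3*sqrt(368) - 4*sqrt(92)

3*sqrt(92) = 6*sqrt(23); 2*sqrt(575) = 10*sqrt(23); 4*sqrt(828) = 24*sqrt(23); 3*sqrt(368) = 12*sqrt(23); 4*sqrt(92) = 8*sqrt(23)
Combine: (-6 + 10 + 24 + 12 - 8)·sqrt(23) = 32*sqrt(23)

32*sqrt(23)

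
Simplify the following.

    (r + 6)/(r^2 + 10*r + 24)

Factor: r^2 + 10*r + 24 = (r + 4)*(r + 6)
Cancel the common factor (r + 6).

1/(r + 4)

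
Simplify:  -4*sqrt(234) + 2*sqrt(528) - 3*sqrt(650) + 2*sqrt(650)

-17*sqrt(26) + 8*sqrt(33)

4*sqrt(234) = 12*sqrt(26); 2*sqrt(528) = 8*sqrt(33); 3*sqrt(650) = 15*sqrt(26); 2*sqrt(650) = 10*sqrt(26)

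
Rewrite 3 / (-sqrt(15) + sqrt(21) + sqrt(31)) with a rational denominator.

(-111*sqrt(15) + 15*sqrt(31) + 75*sqrt(21) + 18*sqrt(1085))/1235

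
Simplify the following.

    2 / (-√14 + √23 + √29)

Group as (√23 + √29) - √14; multiply by (√23 + √29) + √14, then rationalise the remaining surd.

(-19*√14 + 4*√29 + 10*√23 + √9338)/306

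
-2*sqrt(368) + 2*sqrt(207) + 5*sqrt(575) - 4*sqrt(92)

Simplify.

15*sqrt(23)

2*sqrt(368) = 8*sqrt(23); 2*sqrt(207) = 6*sqrt(23); 5*sqrt(575) = 25*sqrt(23); 4*sqrt(92) = 8*sqrt(23)
Combine: (-8 + 6 + 25 - 8)·sqrt(23) = 15*sqrt(23)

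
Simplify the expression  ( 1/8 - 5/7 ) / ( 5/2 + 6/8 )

-33/182

Numerator: 1/8 - 5/7 = -33/56
Denominator: 5/2 + 6/8 = 13/4
Divide: (-33/56) · (4/13) = -33/182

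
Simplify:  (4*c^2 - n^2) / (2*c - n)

2*c + n

Factor (2*c)^2 - n^2 and cancel (2*c - n).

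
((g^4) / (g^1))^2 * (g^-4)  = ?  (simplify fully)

Inside the bracket: g^3
Raise to the power 2: g^6
Multiply by (g^-4): add exponents.

g^2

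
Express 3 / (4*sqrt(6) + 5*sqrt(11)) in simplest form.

Multiply numerator and denominator by -4*sqrt(6) + 5*sqrt(11).
Denominator becomes 179; numerator becomes -12*sqrt(6) + 15*sqrt(11).

(-12*sqrt(6) + 15*sqrt(11))/179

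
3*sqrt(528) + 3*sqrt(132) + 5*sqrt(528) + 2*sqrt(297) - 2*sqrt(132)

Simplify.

40*sqrt(33)

3*sqrt(528) = 12*sqrt(33); 3*sqrt(132) = 6*sqrt(33); 5*sqrt(528) = 20*sqrt(33); 2*sqrt(297) = 6*sqrt(33); 2*sqrt(132) = 4*sqrt(33)
Combine: (12 + 6 + 20 + 6 - 4)·sqrt(33) = 40*sqrt(33)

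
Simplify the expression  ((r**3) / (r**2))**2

r**2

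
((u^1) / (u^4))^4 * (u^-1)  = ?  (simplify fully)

Inside the bracket: (u^-3)
Raise to the power 4: (u^-12)
Multiply by (u^-1): add exponents.

u^(-13)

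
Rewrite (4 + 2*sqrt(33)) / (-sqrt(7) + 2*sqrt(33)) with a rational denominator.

(4*sqrt(7) + 2*sqrt(231) + 8*sqrt(33) + 132)/125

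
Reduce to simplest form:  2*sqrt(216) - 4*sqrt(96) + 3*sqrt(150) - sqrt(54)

8*sqrt(6)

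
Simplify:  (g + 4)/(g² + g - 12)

1/(g - 3)

Factor: g² + g - 12 = (g - 3)·(g + 4)
Cancel the common factor (g + 4).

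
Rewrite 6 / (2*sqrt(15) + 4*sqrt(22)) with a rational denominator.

(-3*sqrt(15) + 6*sqrt(22))/73

Multiply numerator and denominator by -4*sqrt(22) + 2*sqrt(15).
Denominator becomes -292; numerator becomes -24*sqrt(22) + 12*sqrt(15).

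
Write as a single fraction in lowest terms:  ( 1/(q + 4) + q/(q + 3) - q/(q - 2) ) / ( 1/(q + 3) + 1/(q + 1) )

(-4*q³ - 23*q² - 25*q - 6)/(2*q³ + 8*q² - 8*q - 32)

Numerator: 1/(q + 4) + q/(q + 3) - q/(q - 2) = (-4*q² - 19*q - 6)/(q³ + 5*q² - 2*q - 24)
Denominator: 1/(q + 3) + 1/(q + 1) = (2*q + 4)/(q² + 4*q + 3)
Divide: ((-4*q² - 19*q - 6)/(q³ + 5*q² - 2*q - 24)) · ((q² + 4*q + 3)/(2*q + 4)) = (-4*q³ - 23*q² - 25*q - 6)/(2*q³ + 8*q² - 8*q - 32)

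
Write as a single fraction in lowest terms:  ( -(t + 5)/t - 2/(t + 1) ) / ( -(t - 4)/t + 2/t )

(t^2 + 8*t + 5)/(t^2 - 5*t - 6)

Numerator: -(t + 5)/t - 2/(t + 1) = (-t^2 - 8*t - 5)/(t^2 + t)
Denominator: -(t - 4)/t + 2/t = (-t + 6)/t
Divide: ((-t^2 - 8*t - 5)/(t^2 + t)) · (t/(-t + 6)) = (t^2 + 8*t + 5)/(t^2 - 5*t - 6)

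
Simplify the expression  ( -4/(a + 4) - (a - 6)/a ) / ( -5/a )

Numerator: -4/(a + 4) - (a - 6)/a = (-a² - 2*a + 24)/(a² + 4*a)
Denominator: -5/a = -5/a
Divide: ((-a² - 2*a + 24)/(a² + 4*a)) · (-a/5) = (a² + 2*a - 24)/(5*a + 20)

(a² + 2*a - 24)/(5*a + 20)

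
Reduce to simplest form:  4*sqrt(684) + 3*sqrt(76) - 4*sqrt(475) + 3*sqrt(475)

4*sqrt(684) = 24*sqrt(19); 3*sqrt(76) = 6*sqrt(19); 4*sqrt(475) = 20*sqrt(19); 3*sqrt(475) = 15*sqrt(19)
Combine: (24 + 6 - 20 + 15)·sqrt(19) = 25*sqrt(19)

25*sqrt(19)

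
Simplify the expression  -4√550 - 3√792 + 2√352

-30*√22

4√550 = 20*√22; 3√792 = 18*√22; 2√352 = 8*√22
Combine: (-20 - 18 + 8)·√22 = -30*√22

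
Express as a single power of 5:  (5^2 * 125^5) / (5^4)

5^13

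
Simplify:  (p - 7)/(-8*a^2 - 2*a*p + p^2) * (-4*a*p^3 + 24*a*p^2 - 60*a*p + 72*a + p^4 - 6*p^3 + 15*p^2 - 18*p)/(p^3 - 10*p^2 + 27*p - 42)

(p - 3)/(2*a + p)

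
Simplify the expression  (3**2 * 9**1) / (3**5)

3**2 = 3**2; 9**1 = 3**2; 3**5 = 3**5
Combine exponents: 3**(-1)

3**(-1)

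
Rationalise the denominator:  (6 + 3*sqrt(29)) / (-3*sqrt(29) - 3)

Multiply numerator and denominator by -3 + 3*sqrt(29).
Denominator becomes -252; numerator becomes 9*sqrt(29) + 243.

(-27 - sqrt(29))/28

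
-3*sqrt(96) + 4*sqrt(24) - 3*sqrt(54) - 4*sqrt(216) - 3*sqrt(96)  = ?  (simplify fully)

3*sqrt(96) = 12*sqrt(6); 4*sqrt(24) = 8*sqrt(6); 3*sqrt(54) = 9*sqrt(6); 4*sqrt(216) = 24*sqrt(6); 3*sqrt(96) = 12*sqrt(6)
Combine: (-12 + 8 - 9 - 24 - 12)·sqrt(6) = -49*sqrt(6)

-49*sqrt(6)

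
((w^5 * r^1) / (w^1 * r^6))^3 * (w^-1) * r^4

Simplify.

Inside the bracket: w^4 * (r^-5)
Raise to the power 3: w^12 * (r^-15)
Multiply by (w^-1) * r^4: add exponents.

w^11/r^11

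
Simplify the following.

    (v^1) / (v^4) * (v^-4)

Quotient: (v^-3)
Multiply by (v^-4): add exponents.

v^(-7)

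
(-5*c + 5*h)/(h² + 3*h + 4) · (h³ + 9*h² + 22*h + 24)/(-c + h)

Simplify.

Factor: -5*c + 5*h = 5·(-c + h);  h³ + 9*h² + 22*h + 24 = (h² + 3*h + 4)·(h + 6)
Cancel the common factors (h² + 3*h + 4), (-c + h).

5*h + 30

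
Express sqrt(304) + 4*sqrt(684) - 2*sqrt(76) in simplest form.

24*sqrt(19)

sqrt(304) = 4*sqrt(19); 4*sqrt(684) = 24*sqrt(19); 2*sqrt(76) = 4*sqrt(19)
Combine: (4 + 24 - 4)·sqrt(19) = 24*sqrt(19)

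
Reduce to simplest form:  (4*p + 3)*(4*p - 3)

(4*p)^2 - (3)^2 = 16*p^2 - 9.

16*p^2 - 9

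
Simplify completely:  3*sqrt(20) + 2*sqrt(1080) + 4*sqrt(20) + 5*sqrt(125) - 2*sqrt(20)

12*sqrt(30) + 35*sqrt(5)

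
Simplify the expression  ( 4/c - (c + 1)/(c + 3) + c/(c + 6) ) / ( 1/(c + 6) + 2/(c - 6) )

(10*c^2 - 36*c - 144)/(c^3 + 5*c^2 + 6*c)

Numerator: 4/c - (c + 1)/(c + 3) + c/(c + 6) = (30*c + 72)/(c^3 + 9*c^2 + 18*c)
Denominator: 1/(c + 6) + 2/(c - 6) = (3*c + 6)/(c^2 - 36)
Divide: ((30*c + 72)/(c^3 + 9*c^2 + 18*c)) · ((c^2 - 36)/(3*c + 6)) = (10*c^2 - 36*c - 144)/(c^3 + 5*c^2 + 6*c)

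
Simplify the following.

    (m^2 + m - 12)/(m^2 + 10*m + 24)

(m - 3)/(m + 6)

Factor: m^2 + m - 12 = (m + 4)*(m - 3);  m^2 + 10*m + 24 = (m + 4)*(m + 6)
Cancel the common factor (m + 4).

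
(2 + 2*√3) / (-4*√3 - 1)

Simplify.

Multiply numerator and denominator by -1 + 4*√3.
Denominator becomes -47; numerator becomes 6*√3 + 22.

(-22 - 6*√3)/47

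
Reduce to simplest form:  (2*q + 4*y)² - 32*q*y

Expand the square and combine the 32*q*y term.

4*(q - 2*y)²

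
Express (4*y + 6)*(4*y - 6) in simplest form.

Product of conjugates: (P+Q)(P-Q) = P^2 - Q^2.

16*y^2 - 36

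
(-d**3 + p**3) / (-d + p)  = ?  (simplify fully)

d**2 + d*p + p**2

p**3 - d**3 = (-d + p)(d**2 + d*p + p**2).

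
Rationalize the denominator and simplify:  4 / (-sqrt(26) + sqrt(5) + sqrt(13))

(8*sqrt(26) + 18*sqrt(13) + 34*sqrt(5) + 26*sqrt(10))/49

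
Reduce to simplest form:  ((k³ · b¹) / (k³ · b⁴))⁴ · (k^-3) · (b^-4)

1/(b^16*k³)

Inside the bracket: (b^-3)
Raise to the power 4: (b^-12)
Multiply by (k^-3) · (b^-4): add exponents.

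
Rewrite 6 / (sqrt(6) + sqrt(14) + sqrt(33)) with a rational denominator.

Group as (sqrt(14) + sqrt(33)) + sqrt(6); multiply by (sqrt(14) + sqrt(33)) - sqrt(6), then rationalise the remaining surd.

(-72*sqrt(77) - 78*sqrt(33) + 150*sqrt(14) + 246*sqrt(6))/167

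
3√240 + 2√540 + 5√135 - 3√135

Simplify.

30*√15

3√240 = 12*√15; 2√540 = 12*√15; 5√135 = 15*√15; 3√135 = 9*√15
Combine: (12 + 12 + 15 - 9)·√15 = 30*√15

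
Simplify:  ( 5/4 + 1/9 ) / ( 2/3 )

49/24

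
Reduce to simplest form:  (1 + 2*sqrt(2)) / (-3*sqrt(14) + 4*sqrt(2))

(-12*sqrt(7) - 16 - 3*sqrt(14) - 4*sqrt(2))/94

Multiply numerator and denominator by 4*sqrt(2) + 3*sqrt(14).
Denominator becomes -94; numerator becomes 4*sqrt(2) + 3*sqrt(14) + 16 + 12*sqrt(7).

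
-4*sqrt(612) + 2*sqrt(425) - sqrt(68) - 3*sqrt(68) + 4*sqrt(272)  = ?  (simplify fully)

4*sqrt(612) = 24*sqrt(17); 2*sqrt(425) = 10*sqrt(17); sqrt(68) = 2*sqrt(17); 3*sqrt(68) = 6*sqrt(17); 4*sqrt(272) = 16*sqrt(17)
Combine: (-24 + 10 - 2 - 6 + 16)·sqrt(17) = -6*sqrt(17)

-6*sqrt(17)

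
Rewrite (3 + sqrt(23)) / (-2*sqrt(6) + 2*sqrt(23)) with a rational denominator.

(3*sqrt(6) + sqrt(138) + 3*sqrt(23) + 23)/34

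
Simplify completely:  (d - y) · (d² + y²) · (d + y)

Telescope via difference of squares: (d+y)(d-y) = d² - y², then repeat with the next factor.

d⁴ - y⁴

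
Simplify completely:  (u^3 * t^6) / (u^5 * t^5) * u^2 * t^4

t^5

Quotient: (u^-2) * t^1
Multiply by u^2 * t^4: add exponents.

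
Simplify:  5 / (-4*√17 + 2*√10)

Multiply numerator and denominator by 2*√10 + 4*√17.
Denominator becomes -232; numerator becomes 10*√10 + 20*√17.

(-10*√17 - 5*√10)/116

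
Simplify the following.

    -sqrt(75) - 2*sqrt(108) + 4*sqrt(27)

sqrt(75) = 5*sqrt(3); 2*sqrt(108) = 12*sqrt(3); 4*sqrt(27) = 12*sqrt(3)
Combine: (-5 - 12 + 12)·sqrt(3) = -5*sqrt(3)

-5*sqrt(3)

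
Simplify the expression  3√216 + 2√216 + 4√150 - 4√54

38*√6

3√216 = 18*√6; 2√216 = 12*√6; 4√150 = 20*√6; 4√54 = 12*√6
Combine: (18 + 12 + 20 - 12)·√6 = 38*√6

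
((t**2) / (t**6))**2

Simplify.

Inside the bracket: (t**-4)
Raise to the power 2: (t**-8)

t**(-8)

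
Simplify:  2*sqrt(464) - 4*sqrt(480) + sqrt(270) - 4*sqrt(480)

2*sqrt(464) = 8*sqrt(29); 4*sqrt(480) = 16*sqrt(30); sqrt(270) = 3*sqrt(30); 4*sqrt(480) = 16*sqrt(30)

-29*sqrt(30) + 8*sqrt(29)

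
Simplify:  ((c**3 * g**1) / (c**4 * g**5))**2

Inside the bracket: (c**-1) * (g**-4)
Raise to the power 2: (c**-2) * (g**-8)

1/(c**2*g**8)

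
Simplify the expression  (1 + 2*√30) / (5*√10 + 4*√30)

(-100*√3 - 5*√10 + 4*√30 + 240)/230

Multiply numerator and denominator by -5*√10 + 4*√30.
Denominator becomes 230; numerator becomes -100*√3 - 5*√10 + 4*√30 + 240.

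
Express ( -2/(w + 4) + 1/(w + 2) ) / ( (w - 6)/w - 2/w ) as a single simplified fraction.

-w²/(w³ - 2*w² - 40*w - 64)

Numerator: -2/(w + 4) + 1/(w + 2) = -w/(w² + 6*w + 8)
Denominator: (w - 6)/w - 2/w = (w - 8)/w
Divide: (-w/(w² + 6*w + 8)) · (w/(w - 8)) = -w²/(w³ - 2*w² - 40*w - 64)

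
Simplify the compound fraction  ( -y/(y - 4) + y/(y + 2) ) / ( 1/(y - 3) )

Numerator: -y/(y - 4) + y/(y + 2) = -6*y/(y^2 - 2*y - 8)
Denominator: 1/(y - 3) = 1/(y - 3)
Divide: (-6*y/(y^2 - 2*y - 8)) · (y - 3) = (-6*y^2 + 18*y)/(y^2 - 2*y - 8)

(-6*y^2 + 18*y)/(y^2 - 2*y - 8)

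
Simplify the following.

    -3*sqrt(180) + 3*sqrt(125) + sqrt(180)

3*sqrt(5)

3*sqrt(180) = 18*sqrt(5); 3*sqrt(125) = 15*sqrt(5); sqrt(180) = 6*sqrt(5)
Combine: (-18 + 15 + 6)·sqrt(5) = 3*sqrt(5)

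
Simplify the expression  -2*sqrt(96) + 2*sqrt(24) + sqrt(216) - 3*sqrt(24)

-4*sqrt(6)

2*sqrt(96) = 8*sqrt(6); 2*sqrt(24) = 4*sqrt(6); sqrt(216) = 6*sqrt(6); 3*sqrt(24) = 6*sqrt(6)
Combine: (-8 + 4 + 6 - 6)·sqrt(6) = -4*sqrt(6)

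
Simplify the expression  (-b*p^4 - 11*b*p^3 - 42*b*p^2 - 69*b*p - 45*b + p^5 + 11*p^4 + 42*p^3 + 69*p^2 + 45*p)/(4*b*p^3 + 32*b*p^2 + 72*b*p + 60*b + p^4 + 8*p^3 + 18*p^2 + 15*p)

(-b*p - 3*b + p^2 + 3*p)/(4*b + p)

Factor: -b*p^4 - 11*b*p^3 - 42*b*p^2 - 69*b*p - 45*b + p^5 + 11*p^4 + 42*p^3 + 69*p^2 + 45*p = (p + 3)*(p^2 + 3*p + 3)*(-b + p)*(p + 5);  4*b*p^3 + 32*b*p^2 + 72*b*p + 60*b + p^4 + 8*p^3 + 18*p^2 + 15*p = (p + 5)*(p^2 + 3*p + 3)*(4*b + p)
Cancel the common factors (p^2 + 3*p + 3), (p + 5).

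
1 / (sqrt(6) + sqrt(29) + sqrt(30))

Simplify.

Group as (sqrt(6) + sqrt(29)) + sqrt(30); multiply by (sqrt(6) + sqrt(29)) - sqrt(30), then rationalise the remaining surd.

(-12*sqrt(145) + 5*sqrt(30) + 7*sqrt(29) + 53*sqrt(6))/671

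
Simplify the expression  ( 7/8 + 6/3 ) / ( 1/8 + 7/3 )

Numerator: 7/8 + 6/3 = 23/8
Denominator: 1/8 + 7/3 = 59/24
Divide: (23/8) · (24/59) = 69/59

69/59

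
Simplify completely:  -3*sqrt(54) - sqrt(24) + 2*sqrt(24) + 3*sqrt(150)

3*sqrt(54) = 9*sqrt(6); sqrt(24) = 2*sqrt(6); 2*sqrt(24) = 4*sqrt(6); 3*sqrt(150) = 15*sqrt(6)
Combine: (-9 - 2 + 4 + 15)·sqrt(6) = 8*sqrt(6)

8*sqrt(6)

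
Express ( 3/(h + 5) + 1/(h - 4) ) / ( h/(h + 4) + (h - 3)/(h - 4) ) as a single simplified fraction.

(4*h^2 + 9*h - 28)/(2*h^3 + 7*h^2 - 27*h - 60)

Numerator: 3/(h + 5) + 1/(h - 4) = (4*h - 7)/(h^2 + h - 20)
Denominator: h/(h + 4) + (h - 3)/(h - 4) = (2*h^2 - 3*h - 12)/(h^2 - 16)
Divide: ((4*h - 7)/(h^2 + h - 20)) · ((h^2 - 16)/(2*h^2 - 3*h - 12)) = (4*h^2 + 9*h - 28)/(2*h^3 + 7*h^2 - 27*h - 60)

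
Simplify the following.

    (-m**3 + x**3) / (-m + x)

Factor as (a-b)(a**2+ab+b**2) with a=x, b=m.

m**2 + m*x + x**2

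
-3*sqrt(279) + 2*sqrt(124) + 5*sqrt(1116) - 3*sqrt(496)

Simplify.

3*sqrt(279) = 9*sqrt(31); 2*sqrt(124) = 4*sqrt(31); 5*sqrt(1116) = 30*sqrt(31); 3*sqrt(496) = 12*sqrt(31)
Combine: (-9 + 4 + 30 - 12)·sqrt(31) = 13*sqrt(31)

13*sqrt(31)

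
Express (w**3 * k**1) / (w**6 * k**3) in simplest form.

1/(k**2*w**3)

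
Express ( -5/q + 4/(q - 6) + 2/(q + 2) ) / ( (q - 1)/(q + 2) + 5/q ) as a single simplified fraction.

Numerator: -5/q + 4/(q - 6) + 2/(q + 2) = (q^2 + 16*q + 60)/(q^3 - 4*q^2 - 12*q)
Denominator: (q - 1)/(q + 2) + 5/q = (q^2 + 4*q + 10)/(q^2 + 2*q)
Divide: ((q^2 + 16*q + 60)/(q^3 - 4*q^2 - 12*q)) · ((q^2 + 2*q)/(q^2 + 4*q + 10)) = (q^2 + 16*q + 60)/(q^3 - 2*q^2 - 14*q - 60)

(q^2 + 16*q + 60)/(q^3 - 2*q^2 - 14*q - 60)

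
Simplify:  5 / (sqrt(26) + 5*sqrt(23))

Multiply numerator and denominator by -5*sqrt(23) + sqrt(26).
Denominator becomes -549; numerator becomes -25*sqrt(23) + 5*sqrt(26).

(-5*sqrt(26) + 25*sqrt(23))/549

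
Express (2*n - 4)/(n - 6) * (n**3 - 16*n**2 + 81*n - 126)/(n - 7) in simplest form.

Factor: 2*n - 4 = 2*(n - 2);  n**3 - 16*n**2 + 81*n - 126 = (n - 3)*(n - 7)*(n - 6)
Cancel the common factors (n - 6), (n - 7).

2*n**2 - 10*n + 12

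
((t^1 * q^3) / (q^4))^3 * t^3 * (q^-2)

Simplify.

t^6/q^5

Inside the bracket: t^1 * (q^-1)
Raise to the power 3: t^3 * (q^-3)
Multiply by t^3 * (q^-2): add exponents.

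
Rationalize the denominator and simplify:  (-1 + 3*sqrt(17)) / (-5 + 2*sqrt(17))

Multiply numerator and denominator by -2*sqrt(17) - 5.
Denominator becomes -43; numerator becomes -97 - 13*sqrt(17).

(13*sqrt(17) + 97)/43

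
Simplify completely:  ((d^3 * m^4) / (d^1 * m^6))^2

d^4/m^4

Inside the bracket: d^2 * (m^-2)
Raise to the power 2: d^4 * (m^-4)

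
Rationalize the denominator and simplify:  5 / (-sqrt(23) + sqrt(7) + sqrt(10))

(15*sqrt(23) + 50*sqrt(10) + 65*sqrt(7) + 5*sqrt(1610))/122

Group as (sqrt(7) + sqrt(10)) - sqrt(23); multiply by (sqrt(7) + sqrt(10)) + sqrt(23), then rationalise the remaining surd.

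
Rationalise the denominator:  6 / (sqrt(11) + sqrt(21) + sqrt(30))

Group as (sqrt(11) + sqrt(21)) + sqrt(30); multiply by (sqrt(11) + sqrt(21)) - sqrt(30), then rationalise the remaining surd.

(-9*sqrt(770) + 3*sqrt(30) + 30*sqrt(21) + 60*sqrt(11))/230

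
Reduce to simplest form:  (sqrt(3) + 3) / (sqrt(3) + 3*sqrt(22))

(-sqrt(3) - 1 + sqrt(66) + 3*sqrt(22))/65

Multiply numerator and denominator by -3*sqrt(22) + sqrt(3).
Denominator becomes -195; numerator becomes -9*sqrt(22) - 3*sqrt(66) + 3 + 3*sqrt(3).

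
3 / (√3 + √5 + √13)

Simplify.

Group as (√3 + √13) + √5; multiply by (√3 + √13) - √5, then rationalise the remaining surd.

(-6*√195 - 15*√13 + 33*√5 + 45*√3)/35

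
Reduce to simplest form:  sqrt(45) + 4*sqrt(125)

23*sqrt(5)

sqrt(45) = 3*sqrt(5); 4*sqrt(125) = 20*sqrt(5)
Combine: (3 + 20)·sqrt(5) = 23*sqrt(5)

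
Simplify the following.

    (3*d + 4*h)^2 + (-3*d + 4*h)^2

18*d^2 + 32*h^2

Binomially expand both and collect terms in (4*h), (3*d).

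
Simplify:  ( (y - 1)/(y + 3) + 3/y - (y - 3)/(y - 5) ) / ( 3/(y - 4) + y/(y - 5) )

(-3*y³ + 20*y² - 77*y + 180)/(y⁴ + 2*y³ - 18*y² - 45*y)

Numerator: (y - 1)/(y + 3) + 3/y - (y - 3)/(y - 5) = (-3*y² + 8*y - 45)/(y³ - 2*y² - 15*y)
Denominator: 3/(y - 4) + y/(y - 5) = (y² - y - 15)/(y² - 9*y + 20)
Divide: ((-3*y² + 8*y - 45)/(y³ - 2*y² - 15*y)) · ((y² - 9*y + 20)/(y² - y - 15)) = (-3*y³ + 20*y² - 77*y + 180)/(y⁴ + 2*y³ - 18*y² - 45*y)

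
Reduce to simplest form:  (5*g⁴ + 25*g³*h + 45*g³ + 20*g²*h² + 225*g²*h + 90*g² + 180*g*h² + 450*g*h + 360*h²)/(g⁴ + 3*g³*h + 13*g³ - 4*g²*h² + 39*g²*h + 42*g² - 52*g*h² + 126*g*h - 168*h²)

(5*g² + 5*g*h + 15*g + 15*h)/(g² - g*h + 7*g - 7*h)

Factor: 5*g⁴ + 25*g³*h + 45*g³ + 20*g²*h² + 225*g²*h + 90*g² + 180*g*h² + 450*g*h + 360*h² = 5·(g + h)·(g + 4*h)·(g + 6)·(g + 3);  g⁴ + 3*g³*h + 13*g³ - 4*g²*h² + 39*g²*h + 42*g² - 52*g*h² + 126*g*h - 168*h² = (g + 6)·(g + 7)·(g - h)·(g + 4*h)
Cancel the common factors (g + 6), (g + 4*h).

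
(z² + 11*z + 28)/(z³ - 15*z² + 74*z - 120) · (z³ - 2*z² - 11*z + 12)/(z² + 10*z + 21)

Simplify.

(z² + 3*z - 4)/(z² - 11*z + 30)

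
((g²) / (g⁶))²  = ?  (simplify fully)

g^(-8)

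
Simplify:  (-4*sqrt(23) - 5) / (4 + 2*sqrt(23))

(-82 + 3*sqrt(23))/38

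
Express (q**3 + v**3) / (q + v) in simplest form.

q**2 - q*v + v**2

q**3 + v**3 = (q + v)(q**2 - q*v + v**2).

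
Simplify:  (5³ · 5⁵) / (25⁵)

5³ = 5^3; 5⁵ = 5^5; 25⁵ = 5^10
Combine exponents: 5^(-2)

5^(-2)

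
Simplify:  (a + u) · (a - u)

(a+u)(a-u) = a² - u².

a² - u²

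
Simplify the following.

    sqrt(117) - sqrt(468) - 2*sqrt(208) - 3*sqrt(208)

sqrt(117) = 3*sqrt(13); sqrt(468) = 6*sqrt(13); 2*sqrt(208) = 8*sqrt(13); 3*sqrt(208) = 12*sqrt(13)
Combine: (3 - 6 - 8 - 12)·sqrt(13) = -23*sqrt(13)

-23*sqrt(13)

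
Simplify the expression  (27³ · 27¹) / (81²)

3^4

27³ = 3^9; 27¹ = 3^3; 81² = 3^8
Combine exponents: 3^4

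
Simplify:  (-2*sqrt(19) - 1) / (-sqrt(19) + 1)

Multiply numerator and denominator by 1 + sqrt(19).
Denominator becomes -18; numerator becomes -39 - 3*sqrt(19).

(sqrt(19) + 13)/6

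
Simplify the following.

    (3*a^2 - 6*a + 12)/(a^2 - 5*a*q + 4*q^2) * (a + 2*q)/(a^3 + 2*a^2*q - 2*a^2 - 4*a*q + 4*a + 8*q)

Factor: 3*a^2 - 6*a + 12 = 3*(a^2 - 2*a + 4);  a^2 - 5*a*q + 4*q^2 = (a - 4*q)*(a - q);  a^3 + 2*a^2*q - 2*a^2 - 4*a*q + 4*a + 8*q = (a^2 - 2*a + 4)*(a + 2*q)
Cancel the common factors (a^2 - 2*a + 4), (a + 2*q).

3/(a^2 - 5*a*q + 4*q^2)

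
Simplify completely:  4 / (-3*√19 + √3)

Multiply numerator and denominator by √3 + 3*√19.
Denominator becomes -168; numerator becomes 4*√3 + 12*√19.

(-3*√19 - √3)/42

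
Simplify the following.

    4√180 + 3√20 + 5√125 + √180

61*√5

4√180 = 24*√5; 3√20 = 6*√5; 5√125 = 25*√5; √180 = 6*√5
Combine: (24 + 6 + 25 + 6)·√5 = 61*√5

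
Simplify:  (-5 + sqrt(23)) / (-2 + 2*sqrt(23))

Multiply numerator and denominator by -2*sqrt(23) - 2.
Denominator becomes -88; numerator becomes -36 + 8*sqrt(23).

(-2*sqrt(23) + 9)/22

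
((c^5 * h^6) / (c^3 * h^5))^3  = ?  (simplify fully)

Inside the bracket: c^2 * h^1
Raise to the power 3: c^6 * h^3

c^6*h^3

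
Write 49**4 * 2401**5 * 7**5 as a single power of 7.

49**4 = 7**8; 2401**5 = 7**20; 7**5 = 7**5
Combine exponents: 7**33

7**33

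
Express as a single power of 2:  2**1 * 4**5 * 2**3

2**1 = 2**1; 4**5 = 2**10; 2**3 = 2**3
Combine exponents: 2**14

2**14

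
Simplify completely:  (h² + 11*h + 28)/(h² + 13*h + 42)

(h + 4)/(h + 6)

Factor: h² + 11*h + 28 = (h + 7)·(h + 4);  h² + 13*h + 42 = (h + 7)·(h + 6)
Cancel the common factor (h + 7).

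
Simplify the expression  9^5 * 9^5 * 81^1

9^5 = 3^10; 9^5 = 3^10; 81^1 = 3^4
Combine exponents: 3^24

3^24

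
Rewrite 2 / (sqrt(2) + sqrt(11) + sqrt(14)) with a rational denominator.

(-8*sqrt(77) - 2*sqrt(14) + 10*sqrt(11) + 46*sqrt(2))/87

Group as (sqrt(11) + sqrt(14)) + sqrt(2); multiply by (sqrt(11) + sqrt(14)) - sqrt(2), then rationalise the remaining surd.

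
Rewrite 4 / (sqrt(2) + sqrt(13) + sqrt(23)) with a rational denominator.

Group as (sqrt(2) + sqrt(13)) + sqrt(23); multiply by (sqrt(2) + sqrt(13)) - sqrt(23), then rationalise the remaining surd.

(-sqrt(598) - 4*sqrt(23) + 6*sqrt(13) + 17*sqrt(2))/5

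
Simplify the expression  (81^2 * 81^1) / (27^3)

81^2 = 3^8; 81^1 = 3^4; 27^3 = 3^9
Combine exponents: 3^3

3^3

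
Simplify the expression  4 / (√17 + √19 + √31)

Group as (√19 + √31) + √17; multiply by (√19 + √31) - √17, then rationalise the remaining surd.

(-8*√10013 + 20*√31 + 116*√19 + 132*√17)/1267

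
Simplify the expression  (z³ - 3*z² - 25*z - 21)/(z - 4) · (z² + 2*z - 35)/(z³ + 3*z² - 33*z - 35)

Factor: z³ - 3*z² - 25*z - 21 = (z + 1)·(z - 7)·(z + 3);  z² + 2*z - 35 = (z - 5)·(z + 7);  z³ + 3*z² - 33*z - 35 = (z + 1)·(z + 7)·(z - 5)
Cancel the common factors (z + 1), (z + 7), (z - 5).

(z² - 4*z - 21)/(z - 4)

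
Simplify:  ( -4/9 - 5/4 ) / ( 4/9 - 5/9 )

61/4

Numerator: -4/9 - 5/4 = -61/36
Denominator: 4/9 - 5/9 = -1/9
Divide: (-61/36) · (-9) = 61/4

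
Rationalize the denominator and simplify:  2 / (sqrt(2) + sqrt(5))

Multiply numerator and denominator by -sqrt(2) + sqrt(5).
Denominator becomes 3; numerator becomes -2*sqrt(2) + 2*sqrt(5).

(-2*sqrt(2) + 2*sqrt(5))/3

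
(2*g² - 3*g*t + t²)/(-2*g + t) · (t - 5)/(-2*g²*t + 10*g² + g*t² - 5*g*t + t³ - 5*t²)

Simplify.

Factor: 2*g² - 3*g*t + t² = (-2*g + t)·(-g + t);  -2*g²*t + 10*g² + g*t² - 5*g*t + t³ - 5*t² = (-g + t)·(2*g + t)·(t - 5)
Cancel the common factors (-2*g + t), (t - 5), (-g + t).

1/(2*g + t)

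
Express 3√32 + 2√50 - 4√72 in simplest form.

3√32 = 12*√2; 2√50 = 10*√2; 4√72 = 24*√2
Combine: (12 + 10 - 24)·√2 = -2*√2

-2*√2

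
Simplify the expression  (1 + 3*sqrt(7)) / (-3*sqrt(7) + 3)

(-11 - 2*sqrt(7))/9

Multiply numerator and denominator by 3 + 3*sqrt(7).
Denominator becomes -54; numerator becomes 12*sqrt(7) + 66.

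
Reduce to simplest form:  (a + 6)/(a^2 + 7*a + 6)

Factor: a^2 + 7*a + 6 = (a + 1)*(a + 6)
Cancel the common factor (a + 6).

1/(a + 1)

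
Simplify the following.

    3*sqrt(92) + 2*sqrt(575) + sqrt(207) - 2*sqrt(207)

13*sqrt(23)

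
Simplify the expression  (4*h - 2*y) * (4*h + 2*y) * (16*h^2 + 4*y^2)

((4*h)+(2*y))((4*h)-(2*y)) = 16*h^2 - 4*y^2; continue pairing.

256*h^4 - 16*y^4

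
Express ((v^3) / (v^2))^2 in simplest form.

v^2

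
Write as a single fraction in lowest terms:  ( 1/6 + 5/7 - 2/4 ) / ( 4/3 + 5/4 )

Numerator: 1/6 + 5/7 - 2/4 = 8/21
Denominator: 4/3 + 5/4 = 31/12
Divide: (8/21) · (12/31) = 32/217

32/217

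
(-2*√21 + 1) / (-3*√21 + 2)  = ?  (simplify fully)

(√21 + 124)/185

Multiply numerator and denominator by 2 + 3*√21.
Denominator becomes -185; numerator becomes -124 - √21.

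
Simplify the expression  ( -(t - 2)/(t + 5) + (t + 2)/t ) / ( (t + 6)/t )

(9*t + 10)/(t^2 + 11*t + 30)

Numerator: -(t - 2)/(t + 5) + (t + 2)/t = (9*t + 10)/(t^2 + 5*t)
Denominator: (t + 6)/t = (t + 6)/t
Divide: ((9*t + 10)/(t^2 + 5*t)) · (t/(t + 6)) = (9*t + 10)/(t^2 + 11*t + 30)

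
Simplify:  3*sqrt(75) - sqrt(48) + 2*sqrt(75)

21*sqrt(3)

3*sqrt(75) = 15*sqrt(3); sqrt(48) = 4*sqrt(3); 2*sqrt(75) = 10*sqrt(3)
Combine: (15 - 4 + 10)·sqrt(3) = 21*sqrt(3)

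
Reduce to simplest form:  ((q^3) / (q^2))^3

q^3

Inside the bracket: q^1
Raise to the power 3: q^3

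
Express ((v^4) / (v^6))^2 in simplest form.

Inside the bracket: (v^-2)
Raise to the power 2: (v^-4)

v^(-4)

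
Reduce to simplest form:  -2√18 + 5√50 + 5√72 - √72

43*√2

2√18 = 6*√2; 5√50 = 25*√2; 5√72 = 30*√2; √72 = 6*√2
Combine: (-6 + 25 + 30 - 6)·√2 = 43*√2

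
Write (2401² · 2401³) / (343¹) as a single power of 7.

7^17

2401² = 7^8; 2401³ = 7^12; 343¹ = 7^3
Combine exponents: 7^17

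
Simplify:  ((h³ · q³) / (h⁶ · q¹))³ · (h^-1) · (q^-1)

q⁵/h^10

Inside the bracket: (h^-3) · q²
Raise to the power 3: (h^-9) · q⁶
Multiply by (h^-1) · (q^-1): add exponents.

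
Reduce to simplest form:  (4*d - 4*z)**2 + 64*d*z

16*(d + z)**2

After expansion: 16*d**2 + 32*d*z + 16*z**2 — a perfect-square trinomial.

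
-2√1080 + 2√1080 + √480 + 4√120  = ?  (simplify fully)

12*√30

2√1080 = 12*√30; 2√1080 = 12*√30; √480 = 4*√30; 4√120 = 8*√30
Combine: (-12 + 12 + 4 + 8)·√30 = 12*√30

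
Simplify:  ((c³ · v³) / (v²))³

c⁹*v³

Inside the bracket: c³ · v¹
Raise to the power 3: c⁹ · v³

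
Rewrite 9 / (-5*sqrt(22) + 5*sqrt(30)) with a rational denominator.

Multiply numerator and denominator by 5*sqrt(22) + 5*sqrt(30).
Denominator becomes 200; numerator becomes 45*sqrt(22) + 45*sqrt(30).

(9*sqrt(22) + 9*sqrt(30))/40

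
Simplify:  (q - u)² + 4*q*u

Expanding gives q² + 2*q*u + u², a perfect square.

(q + u)²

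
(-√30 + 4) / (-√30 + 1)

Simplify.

(-3*√30 + 26)/29

Multiply numerator and denominator by 1 + √30.
Denominator becomes -29; numerator becomes -26 + 3*√30.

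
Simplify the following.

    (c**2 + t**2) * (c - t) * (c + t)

c**4 - t**4

(c+t)(c-t) = c**2 - t**2; continue pairing.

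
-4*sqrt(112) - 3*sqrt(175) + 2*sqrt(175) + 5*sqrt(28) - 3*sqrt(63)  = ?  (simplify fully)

4*sqrt(112) = 16*sqrt(7); 3*sqrt(175) = 15*sqrt(7); 2*sqrt(175) = 10*sqrt(7); 5*sqrt(28) = 10*sqrt(7); 3*sqrt(63) = 9*sqrt(7)
Combine: (-16 - 15 + 10 + 10 - 9)·sqrt(7) = -20*sqrt(7)

-20*sqrt(7)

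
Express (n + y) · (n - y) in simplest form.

Pair the conjugate factors: (n+y)(n-y) = n² - y².

n² - y²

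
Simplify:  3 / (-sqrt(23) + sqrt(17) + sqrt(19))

Group as (sqrt(17) + sqrt(19)) - sqrt(23); multiply by (sqrt(17) + sqrt(19)) + sqrt(23), then rationalise the remaining surd.

(-39*sqrt(23) + 63*sqrt(19) + 75*sqrt(17) + 6*sqrt(7429))/1123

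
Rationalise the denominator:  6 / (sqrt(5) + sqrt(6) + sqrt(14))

Group as (sqrt(5) + sqrt(6)) + sqrt(14); multiply by (sqrt(5) + sqrt(6)) - sqrt(14), then rationalise the remaining surd.

(-8*sqrt(105) - 6*sqrt(14) + 26*sqrt(6) + 30*sqrt(5))/37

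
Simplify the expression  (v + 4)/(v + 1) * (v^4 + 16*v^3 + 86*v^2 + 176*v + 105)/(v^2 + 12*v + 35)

Factor: v^4 + 16*v^3 + 86*v^2 + 176*v + 105 = (v + 1)*(v + 5)*(v + 7)*(v + 3);  v^2 + 12*v + 35 = (v + 7)*(v + 5)
Cancel the common factors (v + 5), (v + 1), (v + 7).

v^2 + 7*v + 12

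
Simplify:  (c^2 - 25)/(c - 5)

Factor: c^2 - 25 = (c - 5)*(c + 5)
Cancel the common factor (c - 5).

c + 5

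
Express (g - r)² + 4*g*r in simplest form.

(g + r)²

After expansion: g² + 2*g*r + r² — a perfect-square trinomial.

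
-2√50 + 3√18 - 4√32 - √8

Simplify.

2√50 = 10*√2; 3√18 = 9*√2; 4√32 = 16*√2; √8 = 2*√2
Combine: (-10 + 9 - 16 - 2)·√2 = -19*√2

-19*√2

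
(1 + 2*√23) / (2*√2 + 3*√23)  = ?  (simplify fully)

Multiply numerator and denominator by -2*√2 + 3*√23.
Denominator becomes 199; numerator becomes -4*√46 - 2*√2 + 3*√23 + 138.

(-4*√46 - 2*√2 + 3*√23 + 138)/199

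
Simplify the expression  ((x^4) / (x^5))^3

Inside the bracket: (x^-1)
Raise to the power 3: (x^-3)

x^(-3)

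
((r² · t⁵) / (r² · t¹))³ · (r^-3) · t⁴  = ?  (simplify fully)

t^16/r³

Inside the bracket: t⁴
Raise to the power 3: t^12
Multiply by (r^-3) · t⁴: add exponents.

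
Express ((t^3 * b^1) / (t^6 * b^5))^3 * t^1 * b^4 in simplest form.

Inside the bracket: (t^-3) * (b^-4)
Raise to the power 3: (t^-9) * (b^-12)
Multiply by t^1 * b^4: add exponents.

1/(b^8*t^8)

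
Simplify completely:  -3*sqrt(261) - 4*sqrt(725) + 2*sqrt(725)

-19*sqrt(29)

3*sqrt(261) = 9*sqrt(29); 4*sqrt(725) = 20*sqrt(29); 2*sqrt(725) = 10*sqrt(29)
Combine: (-9 - 20 + 10)·sqrt(29) = -19*sqrt(29)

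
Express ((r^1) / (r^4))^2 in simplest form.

r^(-6)

Inside the bracket: (r^-3)
Raise to the power 2: (r^-6)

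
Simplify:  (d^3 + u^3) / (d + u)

d^2 - d*u + u^2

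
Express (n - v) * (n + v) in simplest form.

n^2 - v^2

Telescope via difference of squares: (n+v)(n-v) = n^2 - v^2.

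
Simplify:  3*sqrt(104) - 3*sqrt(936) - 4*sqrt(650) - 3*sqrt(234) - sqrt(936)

3*sqrt(104) = 6*sqrt(26); 3*sqrt(936) = 18*sqrt(26); 4*sqrt(650) = 20*sqrt(26); 3*sqrt(234) = 9*sqrt(26); sqrt(936) = 6*sqrt(26)
Combine: (6 - 18 - 20 - 9 - 6)·sqrt(26) = -47*sqrt(26)

-47*sqrt(26)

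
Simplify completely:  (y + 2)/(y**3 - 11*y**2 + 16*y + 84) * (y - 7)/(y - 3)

1/(y**2 - 9*y + 18)

Factor: y**3 - 11*y**2 + 16*y + 84 = (y - 7)*(y - 6)*(y + 2)
Cancel the common factors (y + 2), (y - 7).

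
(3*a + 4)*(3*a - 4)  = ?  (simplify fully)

(3*a)^2 - (4)^2 = 9*a^2 - 16.

9*a^2 - 16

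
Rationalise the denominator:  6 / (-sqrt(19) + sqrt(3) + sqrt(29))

Group as (sqrt(3) + sqrt(29)) - sqrt(19); multiply by (sqrt(3) + sqrt(29)) + sqrt(19), then rationalise the remaining surd.

(-78*sqrt(19) - 42*sqrt(29) + 270*sqrt(3) + 12*sqrt(1653))/179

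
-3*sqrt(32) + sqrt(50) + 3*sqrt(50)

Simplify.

8*sqrt(2)

3*sqrt(32) = 12*sqrt(2); sqrt(50) = 5*sqrt(2); 3*sqrt(50) = 15*sqrt(2)
Combine: (-12 + 5 + 15)·sqrt(2) = 8*sqrt(2)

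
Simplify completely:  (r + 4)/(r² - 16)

Factor: r² - 16 = (r - 4)·(r + 4)
Cancel the common factor (r + 4).

1/(r - 4)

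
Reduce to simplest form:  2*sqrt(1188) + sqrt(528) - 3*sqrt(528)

4*sqrt(33)

2*sqrt(1188) = 12*sqrt(33); sqrt(528) = 4*sqrt(33); 3*sqrt(528) = 12*sqrt(33)
Combine: (12 + 4 - 12)·sqrt(33) = 4*sqrt(33)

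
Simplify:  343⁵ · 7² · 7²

7^19

343⁵ = 7^15; 7² = 7^2; 7² = 7^2
Combine exponents: 7^19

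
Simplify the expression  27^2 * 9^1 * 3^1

3^9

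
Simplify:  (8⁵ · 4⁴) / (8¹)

2^20

8⁵ = 2^15; 4⁴ = 2^8; 8¹ = 2^3
Combine exponents: 2^20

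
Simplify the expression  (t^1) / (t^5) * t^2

t^(-2)

Quotient: (t^-4)
Multiply by t^2: add exponents.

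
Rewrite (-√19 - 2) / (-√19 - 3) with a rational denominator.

Multiply numerator and denominator by -3 + √19.
Denominator becomes -10; numerator becomes -13 + √19.

(-√19 + 13)/10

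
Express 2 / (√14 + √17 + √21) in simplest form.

(-7*√102 + 5*√21 + 9*√17 + 12*√14)/213

Group as (√17 + √21) + √14; multiply by (√17 + √21) - √14, then rationalise the remaining surd.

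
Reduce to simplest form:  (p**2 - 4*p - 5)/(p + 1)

p - 5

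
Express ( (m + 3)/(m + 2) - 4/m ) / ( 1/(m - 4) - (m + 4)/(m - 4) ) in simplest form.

Numerator: (m + 3)/(m + 2) - 4/m = (m^2 - m - 8)/(m^2 + 2*m)
Denominator: 1/(m - 4) - (m + 4)/(m - 4) = (-m - 3)/(m - 4)
Divide: ((m^2 - m - 8)/(m^2 + 2*m)) · ((m - 4)/(-m - 3)) = (-m^3 + 5*m^2 + 4*m - 32)/(m^3 + 5*m^2 + 6*m)

(-m^3 + 5*m^2 + 4*m - 32)/(m^3 + 5*m^2 + 6*m)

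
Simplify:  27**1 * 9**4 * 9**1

3**13

27**1 = 3**3; 9**4 = 3**8; 9**1 = 3**2
Combine exponents: 3**13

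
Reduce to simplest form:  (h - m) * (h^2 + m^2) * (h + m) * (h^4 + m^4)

(h+m)(h-m) = h^2 - m^2; continue pairing.

h^8 - m^8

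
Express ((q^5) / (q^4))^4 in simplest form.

q^4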